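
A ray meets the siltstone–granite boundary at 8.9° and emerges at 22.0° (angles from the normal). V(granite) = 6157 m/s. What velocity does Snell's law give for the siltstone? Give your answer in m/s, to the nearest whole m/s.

Snell's law: sin 8.9°/V₁ = sin 22.0°/V₂.
V₁ = V₂·sin 8.9°/sin 22.0° = 6157 × 0.4130 = 2542.81 m/s.

2543 m/s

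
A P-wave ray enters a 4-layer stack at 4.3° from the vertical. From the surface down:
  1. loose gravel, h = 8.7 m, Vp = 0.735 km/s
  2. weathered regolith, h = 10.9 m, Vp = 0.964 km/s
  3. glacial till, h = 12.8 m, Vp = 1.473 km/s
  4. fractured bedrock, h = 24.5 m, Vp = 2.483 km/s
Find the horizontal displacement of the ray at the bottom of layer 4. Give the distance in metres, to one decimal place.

Apply Snell's law at each interface; in layer i the horizontal offset is hᵢ·tan θᵢ.
Layer 1: θ = 4.30°; offset = 8.7·tan 4.30° = 0.654 m.
Layer 2: sin θ = 0.964·sin 4.3°/0.735 = 0.0983, θ = 5.64°; offset = 10.9·tan 5.64° = 1.077 m.
Layer 3: sin θ = 1.473·sin 4.3°/0.735 = 0.1503, θ = 8.64°; offset = 12.8·tan 8.64° = 1.945 m.
Layer 4: sin θ = 2.483·sin 4.3°/0.735 = 0.2533, θ = 14.67°; offset = 24.5·tan 14.67° = 6.415 m.
Σ offsets = 10.092 m.

10.1 m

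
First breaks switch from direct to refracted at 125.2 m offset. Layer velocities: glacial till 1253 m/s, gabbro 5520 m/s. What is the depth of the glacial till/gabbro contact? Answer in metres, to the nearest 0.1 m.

49.7 m

x_cross = 2h·√((V₂+V₁)/(V₂−V₁)) → h = x_cross / (2·√((V₂+V₁)/(V₂−V₁))).
√((V₂+V₁)/(V₂−V₁)) = √((5520+1253)/(5520−1253)) = 1.2599.
h = 125.2 / (2·1.2599) = 49.69 m.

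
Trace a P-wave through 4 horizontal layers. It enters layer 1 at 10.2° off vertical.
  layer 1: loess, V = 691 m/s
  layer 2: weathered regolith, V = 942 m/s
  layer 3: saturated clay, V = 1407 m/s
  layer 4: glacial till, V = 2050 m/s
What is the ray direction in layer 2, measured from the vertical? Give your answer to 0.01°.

Snell's law across each interface conserves sin θ / V, so sin θ_2 = V_2·sin θ₁/V₁.
sin θ_2 = 942 × sin 10.2° / 691 = 0.2414.
θ_2 = 13.97° from the vertical.

13.97°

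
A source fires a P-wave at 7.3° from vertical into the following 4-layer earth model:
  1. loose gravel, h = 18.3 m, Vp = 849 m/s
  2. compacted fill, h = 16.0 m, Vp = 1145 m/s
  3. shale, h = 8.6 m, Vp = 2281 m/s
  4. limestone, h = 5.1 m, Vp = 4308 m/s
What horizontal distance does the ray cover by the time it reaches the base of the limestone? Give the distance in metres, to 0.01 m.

Apply Snell's law at each interface; in layer i the horizontal offset is hᵢ·tan θᵢ.
Layer 1: θ = 7.30°; offset = 18.3·tan 7.30° = 2.3443 m.
Layer 2: sin θ = 1145·sin 7.3°/849 = 0.1714, θ = 9.87°; offset = 16.0·tan 9.87° = 2.7830 m.
Layer 3: sin θ = 2281·sin 7.3°/849 = 0.3414, θ = 19.96°; offset = 8.6·tan 19.96° = 3.1235 m.
Layer 4: sin θ = 4308·sin 7.3°/849 = 0.6448, θ = 40.15°; offset = 5.1·tan 40.15° = 4.3018 m.
Total horizontal offset = 12.5526 m.

12.55 m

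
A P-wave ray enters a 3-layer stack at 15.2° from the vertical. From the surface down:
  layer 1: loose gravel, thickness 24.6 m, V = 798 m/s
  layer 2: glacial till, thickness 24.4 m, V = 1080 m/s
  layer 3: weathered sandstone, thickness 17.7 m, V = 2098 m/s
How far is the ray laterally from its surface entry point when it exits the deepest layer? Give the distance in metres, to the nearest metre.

Ray parameter p = sin 15.2° / 798 m/s = 3.2856e-04 s/m.
Layer 1: θ = 15.20°; offset = 24.6·tan 15.20° = 6.684 m.
Layer 2: sin θ = p·1080 = 0.3548 → θ = 20.78°; offset = 24.4·tan 20.78° = 9.261 m.
Layer 3: sin θ = p·2098 = 0.6893 → θ = 43.58°; offset = 17.7·tan 43.58° = 16.841 m.
Summing the layer offsets gives 32.786 m.

33 m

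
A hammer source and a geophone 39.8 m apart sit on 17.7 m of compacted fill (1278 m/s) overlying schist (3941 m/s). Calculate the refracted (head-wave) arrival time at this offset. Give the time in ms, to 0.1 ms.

θ_c = arcsin(V₁/V₂) = arcsin(1278/3941) = 18.92°, cos θ_c = 0.9460.
Intercept time tᵢ = 2h cos θ_c / V₁ = 2·17.7·0.9460/1278 = 0.02620 s.
t = x/V₂ + tᵢ = 39.8/3941 + 0.02620 = 0.03630 s.

36.3 ms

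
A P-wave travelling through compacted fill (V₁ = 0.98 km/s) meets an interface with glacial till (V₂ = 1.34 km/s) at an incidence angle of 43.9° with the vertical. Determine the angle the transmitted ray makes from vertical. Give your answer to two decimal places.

sin θ₁/V₁ = sin θ₂/V₂ ⇒ sin θ₂ = 1.34·sin 43.9°/0.98 = 1.34·0.6934/0.98 = 0.9481.
θ₂ = sin⁻¹(0.9481) = 71.46° (from vertical).

71.46°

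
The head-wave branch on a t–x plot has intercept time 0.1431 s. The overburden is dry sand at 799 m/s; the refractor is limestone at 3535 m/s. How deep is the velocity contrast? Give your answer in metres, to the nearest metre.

h = tᵢ·V₁·V₂ / (2·√(V₂²−V₁²)).
√(V₂²−V₁²) = √(3535² − 799²) = 3443.5 m/s.
h = 0.1431 s × 799 × 3535 / (2 × 3443.5) = 58.69 m.

59 m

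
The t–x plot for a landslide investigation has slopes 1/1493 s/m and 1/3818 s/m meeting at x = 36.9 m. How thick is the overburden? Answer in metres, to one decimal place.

h = (x_cross/2)·√((V₂−V₁)/(V₂+V₁)).
(V₂−V₁)/(V₂+V₁) = (3818−1493)/(3818+1493) = 0.4378; √ = 0.6616.
h = (36.9/2)·0.6616 = 12.21 m.

12.2 m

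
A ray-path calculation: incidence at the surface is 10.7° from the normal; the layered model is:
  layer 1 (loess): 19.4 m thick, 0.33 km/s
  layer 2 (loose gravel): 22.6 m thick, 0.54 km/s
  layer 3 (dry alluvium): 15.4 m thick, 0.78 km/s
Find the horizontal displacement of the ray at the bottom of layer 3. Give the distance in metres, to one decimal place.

18.4 m

Ray parameter p = sin 10.7° / 0.33 km/s = 5.6263e-01 s/km.
Layer 1: θ = 10.70°; offset = 19.4·tan 10.70° = 3.666 m.
Layer 2: sin θ = p·0.54 = 0.3038 → θ = 17.69°; offset = 22.6·tan 17.69° = 7.207 m.
Layer 3: sin θ = p·0.78 = 0.4388 → θ = 26.03°; offset = 15.4·tan 26.03° = 7.521 m.
Summing the layer offsets gives 18.394 m.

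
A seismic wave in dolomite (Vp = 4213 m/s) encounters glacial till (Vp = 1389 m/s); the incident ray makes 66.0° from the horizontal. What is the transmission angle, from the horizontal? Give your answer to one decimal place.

82.3°

Convert to the normal: θ₁ = 90° − 66.0° = 24.0°.
sin θ₁/V₁ = sin θ₂/V₂ ⇒ sin θ₂ = 1389·sin 24.0°/4213 = 1389·0.4067/4213 = 0.1341.
θ₂ = arcsin 0.1341 = 7.71° from the normal.
From the interface: 90° − 7.71° = 82.29°.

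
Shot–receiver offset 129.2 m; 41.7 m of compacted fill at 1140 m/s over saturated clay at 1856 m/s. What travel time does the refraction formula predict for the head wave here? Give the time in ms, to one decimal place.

127.3 ms

t = x/V₂ + 2h·√(V₂²−V₁²)/(V₁V₂).
√(V₂²−V₁²) = √(1856²−1140²) = 1464.6 m/s; delay term = 2·41.7·1464.6/(1140·1856) = 0.05773 s.
t = 129.2/1856 + 0.05773 = 0.12734 s.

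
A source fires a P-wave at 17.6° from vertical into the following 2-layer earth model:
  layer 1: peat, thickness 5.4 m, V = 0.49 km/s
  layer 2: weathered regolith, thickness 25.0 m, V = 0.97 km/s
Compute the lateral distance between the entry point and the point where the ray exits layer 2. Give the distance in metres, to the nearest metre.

20 m

p = sin θ₁/V₁ = sin 17.6°/0.49 = 6.1708e-01 s/km is conserved through the stack.
Layer 1: θ = 17.60°; offset = 5.4·tan 17.60° = 1.713 m.
Layer 2: sin θ = p·0.97 = 0.5986 → θ = 36.77°; offset = 25.0·tan 36.77° = 18.680 m.
Total horizontal offset = 20.393 m.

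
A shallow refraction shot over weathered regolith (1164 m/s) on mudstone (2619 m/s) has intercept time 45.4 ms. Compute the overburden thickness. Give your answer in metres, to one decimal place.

θ_c = arcsin(1164/2619) = 26.39°; cos θ_c = 0.8958.
tᵢ = 2h cos θ_c/V₁ ⇒ h = tᵢ·V₁/(2 cos θ_c) = 0.0454·1164/(2·0.8958) = 29.50 m.

29.5 m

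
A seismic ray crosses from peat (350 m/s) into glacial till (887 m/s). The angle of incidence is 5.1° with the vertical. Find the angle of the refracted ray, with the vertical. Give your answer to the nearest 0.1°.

Snell's law: sin θ₂ = (V₂/V₁)·sin θ₁ = (887/350)·sin 5.1° = 0.2253.
θ₂ = sin⁻¹(0.2253) = 13.02° (from vertical).

13.0°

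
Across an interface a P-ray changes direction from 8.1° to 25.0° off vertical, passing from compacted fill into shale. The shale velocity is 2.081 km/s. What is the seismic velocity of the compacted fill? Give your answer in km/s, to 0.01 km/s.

0.69 km/s

sin 8.1° = 0.1409; sin 25.0° = 0.4226.
V₁ = V₂·(sin θ₁/sin θ₂) = 2.081·(0.1409/0.4226) = 0.69 km/s.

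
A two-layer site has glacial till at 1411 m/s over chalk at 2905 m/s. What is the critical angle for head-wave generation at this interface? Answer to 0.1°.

At critical incidence the refracted ray runs along the interface (θ₂ = 90°), so sin θ_c = V₁/V₂.
θ_c = arcsin(1411/2905) = arcsin 0.4857 = 29.06°.

29.1°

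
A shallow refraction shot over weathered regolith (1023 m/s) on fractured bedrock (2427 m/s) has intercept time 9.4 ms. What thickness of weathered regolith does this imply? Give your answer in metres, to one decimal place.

h = tᵢ·V₁·V₂ / (2·√(V₂²−V₁²)).
√(V₂²−V₁²) = √(2427² − 1023²) = 2200.9 m/s.
h = 0.0094 s × 1023 × 2427 / (2 × 2200.9) = 5.30 m.

5.3 m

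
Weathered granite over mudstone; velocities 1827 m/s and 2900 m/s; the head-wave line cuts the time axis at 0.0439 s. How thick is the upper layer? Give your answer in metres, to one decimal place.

h = tᵢ·V₁·V₂ / (2·√(V₂²−V₁²)).
√(V₂²−V₁²) = √(2900² − 1827²) = 2252.1 m/s.
h = 0.0439 s × 1827 × 2900 / (2 × 2252.1) = 51.64 m.

51.6 m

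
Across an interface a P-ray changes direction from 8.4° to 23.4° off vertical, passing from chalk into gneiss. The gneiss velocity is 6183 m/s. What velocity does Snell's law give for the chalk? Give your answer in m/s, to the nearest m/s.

2274 m/s

sin 8.4° = 0.1461; sin 23.4° = 0.3971.
V₁ = V₂·(sin θ₁/sin θ₂) = 6183·(0.1461/0.3971) = 2274.29 m/s.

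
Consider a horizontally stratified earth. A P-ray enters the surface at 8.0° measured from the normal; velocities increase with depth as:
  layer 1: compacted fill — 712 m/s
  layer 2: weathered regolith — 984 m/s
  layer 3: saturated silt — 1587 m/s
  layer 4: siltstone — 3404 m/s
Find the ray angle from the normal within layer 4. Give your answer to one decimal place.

41.7°

Ray parameter p = sin 8.0° / 712 = 1.9547e-04 s/m.
sin θ_4 = p·V_4 = 1.9547e-04 × 3404 = 0.6654.
θ_4 = 41.71° from the vertical.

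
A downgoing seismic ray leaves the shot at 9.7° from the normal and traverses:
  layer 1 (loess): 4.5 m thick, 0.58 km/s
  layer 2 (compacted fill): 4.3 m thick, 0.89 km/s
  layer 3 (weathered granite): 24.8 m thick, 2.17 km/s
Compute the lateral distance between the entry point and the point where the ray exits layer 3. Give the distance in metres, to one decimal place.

p = sin θ₁/V₁ = sin 9.7°/0.58 = 2.9050e-01 s/km is conserved through the stack.
Layer 1: θ = 9.70°; offset = 4.5·tan 9.70° = 0.769 m.
Layer 2: sin θ = p·0.89 = 0.2585 → θ = 14.98°; offset = 4.3·tan 14.98° = 1.151 m.
Layer 3: sin θ = p·2.17 = 0.6304 → θ = 39.08°; offset = 24.8·tan 39.08° = 20.139 m.
Σ offsets = 22.059 m.

22.1 m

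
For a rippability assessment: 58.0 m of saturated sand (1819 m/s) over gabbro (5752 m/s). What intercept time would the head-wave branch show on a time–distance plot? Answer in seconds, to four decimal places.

0.0605 s

θ_c = arcsin(V₁/V₂) = arcsin(1819/5752) = 18.44°; cos θ_c = 0.9487.
tᵢ = 2h·cos θ_c / V₁ = 2·58.0·0.9487 / 1819 = 0.06050 s.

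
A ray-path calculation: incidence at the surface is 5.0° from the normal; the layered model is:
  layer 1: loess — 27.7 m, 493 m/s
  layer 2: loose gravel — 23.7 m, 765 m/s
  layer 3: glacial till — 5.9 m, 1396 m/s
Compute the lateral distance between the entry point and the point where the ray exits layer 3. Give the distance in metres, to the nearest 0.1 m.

7.2 m

Apply Snell's law at each interface; in layer i the horizontal offset is hᵢ·tan θᵢ.
Layer 1: θ = 5.00°; offset = 27.7·tan 5.00° = 2.423 m.
Layer 2: sin θ = 765·sin 5.0°/493 = 0.1352, θ = 7.77°; offset = 23.7·tan 7.77° = 3.235 m.
Layer 3: sin θ = 1396·sin 5.0°/493 = 0.2468, θ = 14.29°; offset = 5.9·tan 14.29° = 1.503 m.
Summing the layer offsets gives 7.161 m.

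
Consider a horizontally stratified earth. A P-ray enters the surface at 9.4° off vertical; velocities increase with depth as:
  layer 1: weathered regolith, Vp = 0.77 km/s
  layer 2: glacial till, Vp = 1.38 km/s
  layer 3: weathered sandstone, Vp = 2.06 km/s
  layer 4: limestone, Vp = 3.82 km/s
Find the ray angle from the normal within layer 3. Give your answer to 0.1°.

25.9°

Ray parameter p = sin 9.4° / 0.77 = 2.1211e-01 s/km.
sin θ_3 = p·V_3 = 2.1211e-01 × 2.06 = 0.4369.
θ_3 = arcsin 0.4369 = 25.91°.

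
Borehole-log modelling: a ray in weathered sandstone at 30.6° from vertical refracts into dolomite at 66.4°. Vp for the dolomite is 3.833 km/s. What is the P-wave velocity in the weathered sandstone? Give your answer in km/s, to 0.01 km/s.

2.13 km/s

Snell's law: sin 30.6°/V₁ = sin 66.4°/V₂.
V₁ = V₂·sin 30.6°/sin 66.4° = 3.833 × 0.5555 = 2.13 km/s.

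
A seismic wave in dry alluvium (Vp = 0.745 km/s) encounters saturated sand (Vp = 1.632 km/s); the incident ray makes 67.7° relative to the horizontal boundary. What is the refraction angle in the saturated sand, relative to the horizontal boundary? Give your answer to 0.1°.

Angle from the normal: 90° − 67.7° = 22.3°.
sin θ₁/V₁ = sin θ₂/V₂ ⇒ sin θ₂ = 1.632·sin 22.3°/0.745 = 1.632·0.3795/0.745 = 0.8312.
θ₂ = sin⁻¹(0.8312) = 56.23° (from vertical).
From the interface: 90° − 56.23° = 33.77°.

33.8°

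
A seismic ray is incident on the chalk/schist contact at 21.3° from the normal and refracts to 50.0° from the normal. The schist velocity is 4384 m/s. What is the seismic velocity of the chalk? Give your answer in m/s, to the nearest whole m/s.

Snell's law: sin 21.3°/V₁ = sin 50.0°/V₂.
V₁ = V₂·sin 21.3°/sin 50.0° = 4384 × 0.4742 = 2078.85 m/s.

2079 m/s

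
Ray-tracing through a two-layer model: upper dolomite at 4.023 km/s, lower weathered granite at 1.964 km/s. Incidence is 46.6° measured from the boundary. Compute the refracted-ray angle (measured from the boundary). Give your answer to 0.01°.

Angle from the normal: 90° − 46.6° = 43.4°.
Snell's law: sin θ₂ = (V₂/V₁)·sin θ₁ = (1.964/4.023)·sin 43.4° = 0.3354.
θ₂ = sin⁻¹(0.3354) = 19.60° (from vertical).
From the interface: 90° − 19.60° = 70.40°.

70.40°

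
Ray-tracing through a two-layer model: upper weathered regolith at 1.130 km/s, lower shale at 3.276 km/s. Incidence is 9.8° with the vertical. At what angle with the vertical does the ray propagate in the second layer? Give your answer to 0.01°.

29.57°

sin θ₁/V₁ = sin θ₂/V₂ ⇒ sin θ₂ = 3.276·sin 9.8°/1.130 = 3.276·0.1702/1.130 = 0.4935.
θ₂ = arcsin 0.4935 = 29.57° from the normal.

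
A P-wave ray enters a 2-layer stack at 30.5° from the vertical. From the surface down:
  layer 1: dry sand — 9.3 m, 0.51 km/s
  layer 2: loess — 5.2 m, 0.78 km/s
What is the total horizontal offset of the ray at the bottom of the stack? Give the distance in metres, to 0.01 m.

Apply Snell's law at each interface; in layer i the horizontal offset is hᵢ·tan θᵢ.
Layer 1: θ = 30.50°; offset = 9.3·tan 30.50° = 5.4781 m.
Layer 2: sin θ = 0.78·sin 30.5°/0.51 = 0.7762, θ = 50.92°; offset = 5.2·tan 50.92° = 6.4025 m.
Summing the layer offsets gives 11.8806 m.

11.88 m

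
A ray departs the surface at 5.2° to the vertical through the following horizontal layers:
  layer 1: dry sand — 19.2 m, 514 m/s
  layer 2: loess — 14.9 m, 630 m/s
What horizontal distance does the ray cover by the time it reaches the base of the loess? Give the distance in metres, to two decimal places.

p = sin θ₁/V₁ = sin 5.2°/514 = 1.7633e-04 s/m is conserved through the stack.
Layer 1: θ = 5.20°; offset = 19.2·tan 5.20° = 1.7473 m.
Layer 2: sin θ = p·630 = 0.1111 → θ = 6.38°; offset = 14.9·tan 6.38° = 1.6655 m.
Σ offsets = 3.4128 m.

3.41 m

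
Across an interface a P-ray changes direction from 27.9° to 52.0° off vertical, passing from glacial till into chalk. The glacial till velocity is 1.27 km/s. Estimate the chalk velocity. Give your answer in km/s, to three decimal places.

sin 27.9° = 0.4679; sin 52.0° = 0.7880.
V₂ = V₁·(sin θ₂/sin θ₁) = 1.27·(0.7880/0.4679) = 2.139 km/s.

2.139 km/s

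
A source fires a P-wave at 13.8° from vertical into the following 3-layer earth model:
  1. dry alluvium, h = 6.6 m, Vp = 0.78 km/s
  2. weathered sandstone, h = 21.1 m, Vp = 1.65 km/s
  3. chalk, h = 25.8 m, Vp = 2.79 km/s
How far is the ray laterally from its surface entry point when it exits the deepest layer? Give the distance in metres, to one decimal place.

Apply Snell's law at each interface; in layer i the horizontal offset is hᵢ·tan θᵢ.
Layer 1: θ = 13.80°; offset = 6.6·tan 13.80° = 1.621 m.
Layer 2: sin θ = 1.65·sin 13.8°/0.78 = 0.5046, θ = 30.30°; offset = 21.1·tan 30.30° = 12.332 m.
Layer 3: sin θ = 2.79·sin 13.8°/0.78 = 0.8532, θ = 58.56°; offset = 25.8·tan 58.56° = 42.206 m.
Summing the layer offsets gives 56.159 m.

56.2 m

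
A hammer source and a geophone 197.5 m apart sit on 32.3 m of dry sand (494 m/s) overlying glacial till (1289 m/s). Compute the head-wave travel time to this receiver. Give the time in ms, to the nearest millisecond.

t = x/V₂ + 2h·√(V₂²−V₁²)/(V₁V₂).
√(V₂²−V₁²) = √(1289²−494²) = 1190.6 m/s; delay term = 2·32.3·1190.6/(494·1289) = 0.12078 s.
t = 197.5/1289 + 0.12078 = 0.27400 s.

274 ms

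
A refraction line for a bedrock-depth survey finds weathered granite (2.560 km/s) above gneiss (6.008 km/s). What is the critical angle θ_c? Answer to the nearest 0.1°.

25.2°

Critical incidence: sin θ_c = V₁/V₂ = 2.560/6.008 = 0.4261.
θ_c = arcsin 0.4261 = 25.22°.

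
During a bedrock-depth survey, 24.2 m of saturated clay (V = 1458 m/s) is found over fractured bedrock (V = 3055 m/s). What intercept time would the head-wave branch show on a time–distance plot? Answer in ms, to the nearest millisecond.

tᵢ = 2h·√(V₂²−V₁²)/(V₁V₂).
√(V₂²−V₁²) = √(3055²−1458²) = 2684.6 m/s.
tᵢ = 2·24.2·2684.6/(1458·3055) = 0.02917 s.

29 ms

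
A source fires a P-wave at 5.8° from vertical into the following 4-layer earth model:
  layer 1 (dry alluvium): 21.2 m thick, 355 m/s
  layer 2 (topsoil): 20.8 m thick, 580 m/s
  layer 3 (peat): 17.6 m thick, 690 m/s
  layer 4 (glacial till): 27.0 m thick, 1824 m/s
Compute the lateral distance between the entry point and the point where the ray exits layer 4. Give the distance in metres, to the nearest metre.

26 m

Ray parameter p = sin 5.8° / 355 m/s = 2.8467e-04 s/m.
Layer 1: θ = 5.80°; offset = 21.2·tan 5.80° = 2.153 m.
Layer 2: sin θ = p·580 = 0.1651 → θ = 9.50°; offset = 20.8·tan 9.50° = 3.482 m.
Layer 3: sin θ = p·690 = 0.1964 → θ = 11.33°; offset = 17.6·tan 11.33° = 3.526 m.
Layer 4: sin θ = p·1824 = 0.5192 → θ = 31.28°; offset = 27.0·tan 31.28° = 16.404 m.
Σ offsets = 25.565 m.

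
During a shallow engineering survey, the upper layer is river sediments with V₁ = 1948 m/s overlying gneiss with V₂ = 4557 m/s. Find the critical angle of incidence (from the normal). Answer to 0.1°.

At critical incidence the refracted ray runs along the interface (θ₂ = 90°), so sin θ_c = V₁/V₂.
θ_c = arcsin(1948/4557) = arcsin 0.4275 = 25.31°.

25.3°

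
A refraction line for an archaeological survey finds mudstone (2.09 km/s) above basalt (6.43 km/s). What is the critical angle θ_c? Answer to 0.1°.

Critical incidence: sin θ_c = V₁/V₂ = 2.09/6.43 = 0.3250.
θ_c = arcsin 0.3250 = 18.97°.

19.0°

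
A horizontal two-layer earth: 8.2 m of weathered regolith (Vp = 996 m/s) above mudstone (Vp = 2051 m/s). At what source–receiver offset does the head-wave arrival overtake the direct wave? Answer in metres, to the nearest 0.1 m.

x_cross = 2h·√((V₂+V₁)/(V₂−V₁)).
(V₂+V₁)/(V₂−V₁) = (2051+996)/(2051−996) = 2.8882; √ = 1.6995.
x_cross = 2·8.2·1.6995 = 27.87 m.

27.9 m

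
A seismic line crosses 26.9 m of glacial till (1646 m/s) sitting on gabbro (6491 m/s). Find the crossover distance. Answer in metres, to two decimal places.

69.72 m

θ_c = arcsin(1646/6491) = 14.69°, so cos θ_c = 0.9673 and tᵢ = 2h cos θ_c/V₁ = 0.0316 s.
At crossover x/V₁ = x/V₂ + tᵢ ⇒ x = tᵢ/(1/V₁ − 1/V₂) = 0.03162/(6.0753e-04 − 1.5406e-04) = 69.72 m.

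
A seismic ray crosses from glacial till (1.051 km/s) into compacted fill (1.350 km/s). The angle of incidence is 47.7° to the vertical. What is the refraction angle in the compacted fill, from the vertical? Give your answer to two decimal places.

Snell's law: sin θ₂ = (V₂/V₁)·sin θ₁ = (1.350/1.051)·sin 47.7° = 0.9500.
θ₂ = arcsin 0.9500 = 71.81° from the normal.

71.81°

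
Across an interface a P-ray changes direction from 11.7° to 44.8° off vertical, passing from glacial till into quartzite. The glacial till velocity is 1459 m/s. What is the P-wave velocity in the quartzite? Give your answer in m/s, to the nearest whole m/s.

sin 11.7° = 0.2028; sin 44.8° = 0.7046.
V₂ = V₁·(sin θ₂/sin θ₁) = 1459·(0.7046/0.2028) = 5069.65 m/s.

5070 m/s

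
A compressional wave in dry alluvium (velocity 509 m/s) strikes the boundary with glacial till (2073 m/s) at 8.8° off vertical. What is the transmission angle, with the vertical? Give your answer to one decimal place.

38.5°

Snell's law: sin θ₂ = (V₂/V₁)·sin θ₁ = (2073/509)·sin 8.8° = 0.6231.
θ₂ = arcsin 0.6231 = 38.54° from the normal.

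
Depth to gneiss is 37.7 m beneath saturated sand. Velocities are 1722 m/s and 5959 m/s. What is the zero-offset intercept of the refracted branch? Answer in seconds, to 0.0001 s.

0.0419 s

tᵢ = 2h·√(V₂²−V₁²)/(V₁V₂).
√(V₂²−V₁²) = √(5959²−1722²) = 5704.8 m/s.
tᵢ = 2·37.7·5704.8/(1722·5959) = 0.04192 s.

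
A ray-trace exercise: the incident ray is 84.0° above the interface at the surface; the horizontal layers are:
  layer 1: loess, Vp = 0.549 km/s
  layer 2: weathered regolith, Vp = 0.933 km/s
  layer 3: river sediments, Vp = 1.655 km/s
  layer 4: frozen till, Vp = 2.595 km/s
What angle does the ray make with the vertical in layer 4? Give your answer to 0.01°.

From the normal: θ₁ = 90° − 84.0° = 6.0°.
Snell's law across each interface conserves sin θ / V, so sin θ_4 = V_4·sin θ₁/V₁.
sin θ_4 = 2.595 × sin 6.0° / 0.549 = 0.4941.
θ_4 = arcsin 0.4941 = 29.61°.

29.61°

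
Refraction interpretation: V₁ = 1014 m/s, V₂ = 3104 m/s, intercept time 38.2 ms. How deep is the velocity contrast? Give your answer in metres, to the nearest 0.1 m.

20.5 m

h = tᵢ·V₁·V₂ / (2·√(V₂²−V₁²)).
√(V₂²−V₁²) = √(3104² − 1014²) = 2933.7 m/s.
h = 0.0382 s × 1014 × 3104 / (2 × 2933.7) = 20.49 m.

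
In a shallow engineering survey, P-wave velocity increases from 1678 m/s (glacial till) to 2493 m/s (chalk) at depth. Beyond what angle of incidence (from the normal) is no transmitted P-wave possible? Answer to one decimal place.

42.3°

At critical incidence the refracted ray runs along the interface (θ₂ = 90°), so sin θ_c = V₁/V₂.
θ_c = arcsin(1678/2493) = arcsin 0.6731 = 42.31°.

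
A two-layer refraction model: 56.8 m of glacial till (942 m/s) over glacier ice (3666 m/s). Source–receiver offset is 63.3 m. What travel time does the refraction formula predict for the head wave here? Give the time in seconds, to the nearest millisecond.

θ_c = arcsin(V₁/V₂) = arcsin(942/3666) = 14.89°, cos θ_c = 0.9664.
Intercept time tᵢ = 2h cos θ_c / V₁ = 2·56.8·0.9664/942 = 0.11655 s.
t = x/V₂ + tᵢ = 63.3/3666 + 0.11655 = 0.13381 s.

0.134 s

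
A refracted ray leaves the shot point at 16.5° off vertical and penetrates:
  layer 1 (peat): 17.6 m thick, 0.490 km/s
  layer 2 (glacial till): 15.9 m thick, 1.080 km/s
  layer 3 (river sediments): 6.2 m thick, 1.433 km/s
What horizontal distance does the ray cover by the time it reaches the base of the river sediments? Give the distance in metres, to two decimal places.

27.22 m

Ray parameter p = sin 16.5° / 0.490 km/s = 5.7962e-01 s/km.
Layer 1: θ = 16.50°; offset = 17.6·tan 16.50° = 5.2134 m.
Layer 2: sin θ = p·1.080 = 0.6260 → θ = 38.76°; offset = 15.9·tan 38.76° = 12.7634 m.
Layer 3: sin θ = p·1.433 = 0.8306 → θ = 56.16°; offset = 6.2·tan 56.16° = 9.2476 m.
Σ offsets = 27.2244 m.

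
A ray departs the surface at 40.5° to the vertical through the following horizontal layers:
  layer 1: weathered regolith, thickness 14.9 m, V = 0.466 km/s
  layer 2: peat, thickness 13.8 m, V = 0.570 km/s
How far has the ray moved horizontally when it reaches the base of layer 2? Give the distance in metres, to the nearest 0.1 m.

30.8 m

Apply Snell's law at each interface; in layer i the horizontal offset is hᵢ·tan θᵢ.
Layer 1: θ = 40.50°; offset = 14.9·tan 40.50° = 12.726 m.
Layer 2: sin θ = 0.570·sin 40.5°/0.466 = 0.7944, θ = 52.60°; offset = 13.8·tan 52.60° = 18.048 m.
Total horizontal offset = 30.774 m.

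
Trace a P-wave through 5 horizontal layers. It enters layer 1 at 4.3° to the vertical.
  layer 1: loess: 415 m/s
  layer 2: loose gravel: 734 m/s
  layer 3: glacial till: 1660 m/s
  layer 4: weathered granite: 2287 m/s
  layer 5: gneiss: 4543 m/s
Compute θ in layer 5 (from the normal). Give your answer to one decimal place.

55.2°

Ray parameter p = sin 4.3° / 415 = 1.8067e-04 s/m.
sin θ_5 = p·V_5 = 1.8067e-04 × 4543 = 0.8208.
θ_5 = 55.16° from the vertical.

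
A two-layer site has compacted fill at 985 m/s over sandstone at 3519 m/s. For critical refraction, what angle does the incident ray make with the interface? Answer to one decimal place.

73.7°

At critical incidence the refracted ray runs along the interface (θ₂ = 90°), so sin θ_c = V₁/V₂.
θ_c = arcsin(985/3519) = arcsin 0.2799 = 16.25°.
Measured from the interface: 90° − 16.25° = 73.75°.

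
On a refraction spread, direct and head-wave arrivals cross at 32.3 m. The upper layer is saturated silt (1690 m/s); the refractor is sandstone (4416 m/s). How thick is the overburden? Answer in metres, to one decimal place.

x_cross = 2h·√((V₂+V₁)/(V₂−V₁)) → h = x_cross / (2·√((V₂+V₁)/(V₂−V₁))).
√((V₂+V₁)/(V₂−V₁)) = √((4416+1690)/(4416−1690)) = 1.4966.
h = 32.3 / (2·1.4966) = 10.79 m.

10.8 m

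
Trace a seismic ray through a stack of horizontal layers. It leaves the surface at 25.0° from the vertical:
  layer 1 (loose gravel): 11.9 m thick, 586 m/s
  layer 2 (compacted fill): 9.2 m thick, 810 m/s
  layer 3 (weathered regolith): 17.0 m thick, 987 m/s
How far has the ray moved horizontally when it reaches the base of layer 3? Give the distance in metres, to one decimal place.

p = sin θ₁/V₁ = sin 25.0°/586 = 7.2119e-04 s/m is conserved through the stack.
Layer 1: θ = 25.00°; offset = 11.9·tan 25.00° = 5.549 m.
Layer 2: sin θ = p·810 = 0.5842 → θ = 35.74°; offset = 9.2·tan 35.74° = 6.622 m.
Layer 3: sin θ = p·987 = 0.7118 → θ = 45.38°; offset = 17.0·tan 45.38° = 17.229 m.
Σ offsets = 29.399 m.

29.4 m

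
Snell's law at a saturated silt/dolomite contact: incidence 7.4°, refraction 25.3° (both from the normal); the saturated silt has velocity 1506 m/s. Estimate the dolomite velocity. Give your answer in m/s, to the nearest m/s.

4997 m/s

sin 7.4° = 0.1288; sin 25.3° = 0.4274.
V₂ = V₁·(sin θ₂/sin θ₁) = 1506·(0.4274/0.1288) = 4997.07 m/s.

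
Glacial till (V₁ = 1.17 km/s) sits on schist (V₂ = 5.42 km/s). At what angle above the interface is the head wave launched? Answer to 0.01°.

77.53°

At critical incidence the refracted ray runs along the interface (θ₂ = 90°), so sin θ_c = V₁/V₂.
θ_c = arcsin(1.17/5.42) = arcsin 0.2159 = 12.47°.
Measured from the interface: 90° − 12.47° = 77.53°.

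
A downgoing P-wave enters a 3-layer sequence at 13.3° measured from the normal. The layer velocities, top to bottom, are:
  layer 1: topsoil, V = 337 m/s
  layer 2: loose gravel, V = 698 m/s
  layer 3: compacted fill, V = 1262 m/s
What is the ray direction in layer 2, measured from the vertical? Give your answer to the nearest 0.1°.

28.5°

Snell's law across each interface conserves sin θ / V, so sin θ_2 = V_2·sin θ₁/V₁.
sin θ_2 = 698 × sin 13.3° / 337 = 0.4765.
θ_2 = arcsin 0.4765 = 28.46°.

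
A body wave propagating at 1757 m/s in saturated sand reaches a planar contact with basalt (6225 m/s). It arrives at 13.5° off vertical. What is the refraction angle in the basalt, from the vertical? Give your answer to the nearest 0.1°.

55.8°

Snell's law: sin θ₂ = (V₂/V₁)·sin θ₁ = (6225/1757)·sin 13.5° = 0.8271.
θ₂ = arcsin 0.8271 = 55.80° from the normal.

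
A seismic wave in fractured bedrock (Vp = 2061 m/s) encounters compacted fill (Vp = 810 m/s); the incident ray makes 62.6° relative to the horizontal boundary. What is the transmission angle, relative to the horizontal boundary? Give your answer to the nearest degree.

80°

Convert to the normal: θ₁ = 90° − 62.6° = 27.4°.
Snell's law: sin θ₂ = (V₂/V₁)·sin θ₁ = (810/2061)·sin 27.4° = 0.1809.
θ₂ = sin⁻¹(0.1809) = 10.42° (from vertical).
From the interface: 90° − 10.42° = 79.58°.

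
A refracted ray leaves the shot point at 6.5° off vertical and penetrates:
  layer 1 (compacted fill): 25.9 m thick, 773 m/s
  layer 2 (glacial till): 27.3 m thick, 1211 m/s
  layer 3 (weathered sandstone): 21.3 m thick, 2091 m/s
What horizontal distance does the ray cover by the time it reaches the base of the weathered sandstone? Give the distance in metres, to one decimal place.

Apply Snell's law at each interface; in layer i the horizontal offset is hᵢ·tan θᵢ.
Layer 1: θ = 6.50°; offset = 25.9·tan 6.50° = 2.951 m.
Layer 2: sin θ = 1211·sin 6.5°/773 = 0.1773, θ = 10.22°; offset = 27.3·tan 10.22° = 4.920 m.
Layer 3: sin θ = 2091·sin 6.5°/773 = 0.3062, θ = 17.83°; offset = 21.3·tan 17.83° = 6.852 m.
Σ offsets = 14.722 m.

14.7 m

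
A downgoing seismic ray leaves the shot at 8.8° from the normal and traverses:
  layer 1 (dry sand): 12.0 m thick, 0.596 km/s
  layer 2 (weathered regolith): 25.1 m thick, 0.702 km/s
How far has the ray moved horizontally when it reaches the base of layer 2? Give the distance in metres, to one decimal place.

6.5 m

Apply Snell's law at each interface; in layer i the horizontal offset is hᵢ·tan θᵢ.
Layer 1: θ = 8.80°; offset = 12.0·tan 8.80° = 1.858 m.
Layer 2: sin θ = 0.702·sin 8.8°/0.596 = 0.1802, θ = 10.38°; offset = 25.1·tan 10.38° = 4.598 m.
Summing the layer offsets gives 6.456 m.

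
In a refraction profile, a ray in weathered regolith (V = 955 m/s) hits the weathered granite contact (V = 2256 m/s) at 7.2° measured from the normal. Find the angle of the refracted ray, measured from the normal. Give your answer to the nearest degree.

sin θ₁/V₁ = sin θ₂/V₂ ⇒ sin θ₂ = 2256·sin 7.2°/955 = 2256·0.1253/955 = 0.2961.
θ₂ = sin⁻¹(0.2961) = 17.22° (from vertical).

17°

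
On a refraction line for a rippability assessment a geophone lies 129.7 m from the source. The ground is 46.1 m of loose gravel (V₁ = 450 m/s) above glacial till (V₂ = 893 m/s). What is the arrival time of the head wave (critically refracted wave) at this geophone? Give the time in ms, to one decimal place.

322.2 ms

t = x/V₂ + 2h·√(V₂²−V₁²)/(V₁V₂).
√(V₂²−V₁²) = √(893²−450²) = 771.3 m/s; delay term = 2·46.1·771.3/(450·893) = 0.17697 s.
t = 129.7/893 + 0.17697 = 0.32221 s.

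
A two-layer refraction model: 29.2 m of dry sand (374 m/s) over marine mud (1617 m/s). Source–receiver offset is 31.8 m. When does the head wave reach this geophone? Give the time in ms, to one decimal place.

171.6 ms

t = x/V₂ + 2h·√(V₂²−V₁²)/(V₁V₂).
√(V₂²−V₁²) = √(1617²−374²) = 1573.2 m/s; delay term = 2·29.2·1573.2/(374·1617) = 0.15192 s.
t = 31.8/1617 + 0.15192 = 0.17158 s.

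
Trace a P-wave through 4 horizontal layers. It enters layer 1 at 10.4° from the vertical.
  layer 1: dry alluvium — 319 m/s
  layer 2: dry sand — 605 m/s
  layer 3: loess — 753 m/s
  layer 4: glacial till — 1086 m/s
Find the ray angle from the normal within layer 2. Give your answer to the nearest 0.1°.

20.0°

Ray parameter p = sin 10.4° / 319 = 5.6589e-04 s/m.
sin θ_2 = p·V_2 = 5.6589e-04 × 605 = 0.3424.
θ_2 = arcsin 0.3424 = 20.02°.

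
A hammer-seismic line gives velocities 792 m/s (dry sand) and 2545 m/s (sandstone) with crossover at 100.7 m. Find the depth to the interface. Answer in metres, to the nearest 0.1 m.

36.5 m

x_cross = 2h·√((V₂+V₁)/(V₂−V₁)) → h = x_cross / (2·√((V₂+V₁)/(V₂−V₁))).
√((V₂+V₁)/(V₂−V₁)) = √((2545+792)/(2545−792)) = 1.3797.
h = 100.7 / (2·1.3797) = 36.49 m.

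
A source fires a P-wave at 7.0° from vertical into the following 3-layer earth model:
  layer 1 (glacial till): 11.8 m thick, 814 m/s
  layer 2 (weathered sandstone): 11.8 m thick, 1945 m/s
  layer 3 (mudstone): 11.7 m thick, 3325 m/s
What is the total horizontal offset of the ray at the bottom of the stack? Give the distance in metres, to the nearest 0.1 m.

Apply Snell's law at each interface; in layer i the horizontal offset is hᵢ·tan θᵢ.
Layer 1: θ = 7.00°; offset = 11.8·tan 7.00° = 1.449 m.
Layer 2: sin θ = 1945·sin 7.0°/814 = 0.2912, θ = 16.93°; offset = 11.8·tan 16.93° = 3.592 m.
Layer 3: sin θ = 3325·sin 7.0°/814 = 0.4978, θ = 29.86°; offset = 11.7·tan 29.86° = 6.716 m.
Total horizontal offset = 11.756 m.

11.8 m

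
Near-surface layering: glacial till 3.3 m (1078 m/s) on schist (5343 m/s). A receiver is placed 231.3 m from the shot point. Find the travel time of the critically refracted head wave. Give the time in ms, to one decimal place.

49.3 ms

θ_c = arcsin(V₁/V₂) = arcsin(1078/5343) = 11.64°, cos θ_c = 0.9794.
Intercept time tᵢ = 2h cos θ_c / V₁ = 2·3.3·0.9794/1078 = 0.00600 s.
t = x/V₂ + tᵢ = 231.3/5343 + 0.00600 = 0.04929 s.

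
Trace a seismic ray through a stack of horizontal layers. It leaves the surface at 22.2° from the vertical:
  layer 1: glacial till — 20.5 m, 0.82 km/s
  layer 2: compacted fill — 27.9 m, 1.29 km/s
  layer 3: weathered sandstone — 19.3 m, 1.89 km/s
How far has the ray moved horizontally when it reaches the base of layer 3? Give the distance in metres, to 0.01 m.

Ray parameter p = sin 22.2° / 0.82 km/s = 4.6078e-01 s/km.
Layer 1: θ = 22.20°; offset = 20.5·tan 22.20° = 8.3659 m.
Layer 2: sin θ = p·1.29 = 0.5944 → θ = 36.47°; offset = 27.9·tan 36.47° = 20.6227 m.
Layer 3: sin θ = p·1.89 = 0.8709 → θ = 60.56°; offset = 19.3·tan 60.56° = 34.1971 m.
Σ offsets = 63.1857 m.

63.19 m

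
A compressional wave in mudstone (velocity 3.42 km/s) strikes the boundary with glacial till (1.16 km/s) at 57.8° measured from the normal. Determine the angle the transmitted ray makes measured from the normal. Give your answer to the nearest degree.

17°

Snell's law: sin θ₂ = (V₂/V₁)·sin θ₁ = (1.16/3.42)·sin 57.8° = 0.2870.
θ₂ = sin⁻¹(0.2870) = 16.68° (from vertical).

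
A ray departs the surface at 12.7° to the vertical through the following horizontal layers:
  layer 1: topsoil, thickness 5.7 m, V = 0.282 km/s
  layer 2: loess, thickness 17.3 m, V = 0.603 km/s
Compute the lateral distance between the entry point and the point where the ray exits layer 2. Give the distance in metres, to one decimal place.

p = sin θ₁/V₁ = sin 12.7°/0.282 = 7.7960e-01 s/km is conserved through the stack.
Layer 1: θ = 12.70°; offset = 5.7·tan 12.70° = 1.285 m.
Layer 2: sin θ = p·0.603 = 0.4701 → θ = 28.04°; offset = 17.3·tan 28.04° = 9.214 m.
Total horizontal offset = 10.499 m.

10.5 m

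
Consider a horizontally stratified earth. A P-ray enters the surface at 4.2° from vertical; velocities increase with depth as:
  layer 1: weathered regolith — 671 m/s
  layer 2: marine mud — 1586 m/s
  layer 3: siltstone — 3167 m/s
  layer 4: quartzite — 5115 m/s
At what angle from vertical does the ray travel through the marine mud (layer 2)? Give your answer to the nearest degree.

10°

Snell's law across each interface conserves sin θ / V, so sin θ_2 = V_2·sin θ₁/V₁.
sin θ_2 = 1586 × sin 4.2° / 671 = 0.1731.
θ_2 = arcsin 0.1731 = 9.97°.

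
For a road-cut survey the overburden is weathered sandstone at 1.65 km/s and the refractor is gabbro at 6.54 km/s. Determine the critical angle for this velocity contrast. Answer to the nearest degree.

15°

Critical incidence: sin θ_c = V₁/V₂ = 1.65/6.54 = 0.2523.
θ_c = arcsin 0.2523 = 14.61°.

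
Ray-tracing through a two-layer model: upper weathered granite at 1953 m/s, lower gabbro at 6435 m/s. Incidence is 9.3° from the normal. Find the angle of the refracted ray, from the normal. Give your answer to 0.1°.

32.2°

Snell's law: sin θ₂ = (V₂/V₁)·sin θ₁ = (6435/1953)·sin 9.3° = 0.5325.
θ₂ = sin⁻¹(0.5325) = 32.17° (from vertical).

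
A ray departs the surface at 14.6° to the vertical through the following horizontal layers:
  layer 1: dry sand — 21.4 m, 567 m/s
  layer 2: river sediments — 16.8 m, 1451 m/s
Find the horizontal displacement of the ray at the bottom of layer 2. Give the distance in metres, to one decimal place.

19.8 m

Apply Snell's law at each interface; in layer i the horizontal offset is hᵢ·tan θᵢ.
Layer 1: θ = 14.60°; offset = 21.4·tan 14.60° = 5.574 m.
Layer 2: sin θ = 1451·sin 14.6°/567 = 0.6451, θ = 40.17°; offset = 16.8·tan 40.17° = 14.182 m.
Σ offsets = 19.757 m.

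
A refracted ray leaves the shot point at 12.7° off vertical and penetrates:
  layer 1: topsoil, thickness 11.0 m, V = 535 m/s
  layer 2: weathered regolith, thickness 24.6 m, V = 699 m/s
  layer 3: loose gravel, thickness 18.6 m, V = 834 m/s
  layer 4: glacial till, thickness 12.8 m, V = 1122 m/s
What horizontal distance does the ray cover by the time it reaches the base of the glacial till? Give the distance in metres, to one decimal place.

23.3 m

Ray parameter p = sin 12.7° / 535 m/s = 4.1093e-04 s/m.
Layer 1: θ = 12.70°; offset = 11.0·tan 12.70° = 2.479 m.
Layer 2: sin θ = p·699 = 0.2872 → θ = 16.69°; offset = 24.6·tan 16.69° = 7.377 m.
Layer 3: sin θ = p·834 = 0.3427 → θ = 20.04°; offset = 18.6·tan 20.04° = 6.785 m.
Layer 4: sin θ = p·1122 = 0.4611 → θ = 27.46°; offset = 12.8·tan 27.46° = 6.651 m.
Summing the layer offsets gives 23.292 m.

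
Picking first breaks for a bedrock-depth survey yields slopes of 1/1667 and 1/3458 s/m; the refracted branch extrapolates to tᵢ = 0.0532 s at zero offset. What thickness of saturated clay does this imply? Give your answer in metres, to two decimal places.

50.61 m

θ_c = arcsin(1667/3458) = 28.82°; cos θ_c = 0.8761.
tᵢ = 2h cos θ_c/V₁ ⇒ h = tᵢ·V₁/(2 cos θ_c) = 0.0532·1667/(2·0.8761) = 50.61 m.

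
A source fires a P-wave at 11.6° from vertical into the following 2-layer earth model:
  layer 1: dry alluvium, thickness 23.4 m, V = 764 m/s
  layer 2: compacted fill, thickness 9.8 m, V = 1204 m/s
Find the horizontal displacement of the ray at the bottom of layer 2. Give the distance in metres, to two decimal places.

p = sin θ₁/V₁ = sin 11.6°/764 = 2.6319e-04 s/m is conserved through the stack.
Layer 1: θ = 11.60°; offset = 23.4·tan 11.60° = 4.8033 m.
Layer 2: sin θ = p·1204 = 0.3169 → θ = 18.47°; offset = 9.8·tan 18.47° = 3.2742 m.
Summing the layer offsets gives 8.0775 m.

8.08 m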